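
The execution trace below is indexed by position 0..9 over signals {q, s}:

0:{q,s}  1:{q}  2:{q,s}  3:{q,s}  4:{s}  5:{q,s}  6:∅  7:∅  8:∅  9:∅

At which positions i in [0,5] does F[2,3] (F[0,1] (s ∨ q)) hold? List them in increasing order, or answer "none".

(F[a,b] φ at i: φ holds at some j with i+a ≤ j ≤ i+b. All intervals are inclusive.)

0, 1, 2, 3

Evaluate at each i in [0,5]:
  i=0: ✓ (witness j=2)
  i=1: ✓ (witness j=3)
  i=2: ✓ (witness j=4)
  i=3: ✓ (witness j=5)
  i=4: ✗ (none in [6,7])
  i=5: ✗ (none in [7,8])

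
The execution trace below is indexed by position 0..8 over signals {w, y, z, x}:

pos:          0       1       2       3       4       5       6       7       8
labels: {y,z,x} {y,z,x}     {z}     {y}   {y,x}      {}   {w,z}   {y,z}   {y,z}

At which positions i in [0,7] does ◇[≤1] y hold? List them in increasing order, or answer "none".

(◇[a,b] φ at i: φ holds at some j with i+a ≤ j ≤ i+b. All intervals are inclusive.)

0, 1, 2, 3, 4, 6, 7

Evaluate at each i in [0,7]:
  i=0: ✓ (witness j=0)
  i=1: ✓ (witness j=1)
  i=2: ✓ (witness j=3)
  i=3: ✓ (witness j=3)
  i=4: ✓ (witness j=4)
  i=5: ✗ (none in [5,6])
  i=6: ✓ (witness j=7)
  i=7: ✓ (witness j=7)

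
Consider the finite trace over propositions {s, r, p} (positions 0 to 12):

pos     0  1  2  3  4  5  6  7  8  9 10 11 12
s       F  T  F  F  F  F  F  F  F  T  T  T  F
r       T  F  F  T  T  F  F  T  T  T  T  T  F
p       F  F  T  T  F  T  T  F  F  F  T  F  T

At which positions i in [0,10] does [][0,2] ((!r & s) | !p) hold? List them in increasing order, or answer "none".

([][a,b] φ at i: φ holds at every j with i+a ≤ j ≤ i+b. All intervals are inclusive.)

Evaluate at each i in [0,10]:
  i=0: ✗ (fails at j=2)
  i=1: ✗ (fails at j=2)
  i=2: ✗ (fails at j=2)
  i=3: ✗ (fails at j=3)
  i=4: ✗ (fails at j=5)
  i=5: ✗ (fails at j=5)
  i=6: ✗ (fails at j=6)
  i=7: ✓ (all of [7,9])
  i=8: ✗ (fails at j=10)
  i=9: ✗ (fails at j=10)
  i=10: ✗ (fails at j=10)

7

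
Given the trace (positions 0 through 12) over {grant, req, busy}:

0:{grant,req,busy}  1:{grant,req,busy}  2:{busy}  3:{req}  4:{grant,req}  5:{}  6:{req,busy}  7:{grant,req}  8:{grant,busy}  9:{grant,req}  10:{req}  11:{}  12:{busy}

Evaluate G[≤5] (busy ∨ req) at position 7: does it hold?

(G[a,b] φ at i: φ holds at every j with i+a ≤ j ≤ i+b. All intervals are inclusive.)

No

Check (busy ∨ req) at every j in [7,12]:
  j=7: true
  j=8: true
  j=9: true
  j=10: true
  j=11: false
  j=12: true
Fails at j=11 → formula fails.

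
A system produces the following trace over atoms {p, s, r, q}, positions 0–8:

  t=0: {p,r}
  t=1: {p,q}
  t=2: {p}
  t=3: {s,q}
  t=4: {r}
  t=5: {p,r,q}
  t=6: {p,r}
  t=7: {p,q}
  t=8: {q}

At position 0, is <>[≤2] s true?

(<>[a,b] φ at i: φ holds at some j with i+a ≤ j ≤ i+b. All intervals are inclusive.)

False

Check s at each j in [0,2]:
  j=0: false
  j=1: false
  j=2: false
No position in the window satisfies it → formula fails.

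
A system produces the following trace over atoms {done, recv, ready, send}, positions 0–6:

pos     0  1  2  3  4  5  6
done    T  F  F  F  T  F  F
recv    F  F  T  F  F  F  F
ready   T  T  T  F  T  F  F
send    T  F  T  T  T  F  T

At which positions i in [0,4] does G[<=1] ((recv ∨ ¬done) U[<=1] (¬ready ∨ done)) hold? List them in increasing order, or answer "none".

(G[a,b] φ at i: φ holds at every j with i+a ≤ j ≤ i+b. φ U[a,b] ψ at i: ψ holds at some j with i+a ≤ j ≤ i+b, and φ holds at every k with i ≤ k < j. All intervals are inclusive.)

Evaluate at each i in [0,4]:
  i=0: ✗ (fails at j=1)
  i=1: ✗ (fails at j=1)
  i=2: ✓ (all of [2,3])
  i=3: ✓ (all of [3,4])
  i=4: ✓ (all of [4,5])

2, 3, 4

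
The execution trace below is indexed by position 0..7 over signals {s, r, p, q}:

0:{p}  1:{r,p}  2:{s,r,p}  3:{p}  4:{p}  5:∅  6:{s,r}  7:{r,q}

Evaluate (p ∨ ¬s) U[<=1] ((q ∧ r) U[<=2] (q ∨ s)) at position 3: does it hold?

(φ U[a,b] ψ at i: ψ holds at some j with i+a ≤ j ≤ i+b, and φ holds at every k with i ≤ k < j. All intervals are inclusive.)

Need some j in [3,4] with ((q ∧ r) U[<=2] (q ∨ s)), and (p ∨ ¬s) at every k in [3,j-1].
  j=3: ((q ∧ r) U[<=2] (q ∨ s)) — fails.
  j=4: ((q ∧ r) U[<=2] (q ∨ s)) — fails.
No j in the window works → until fails.

Does not hold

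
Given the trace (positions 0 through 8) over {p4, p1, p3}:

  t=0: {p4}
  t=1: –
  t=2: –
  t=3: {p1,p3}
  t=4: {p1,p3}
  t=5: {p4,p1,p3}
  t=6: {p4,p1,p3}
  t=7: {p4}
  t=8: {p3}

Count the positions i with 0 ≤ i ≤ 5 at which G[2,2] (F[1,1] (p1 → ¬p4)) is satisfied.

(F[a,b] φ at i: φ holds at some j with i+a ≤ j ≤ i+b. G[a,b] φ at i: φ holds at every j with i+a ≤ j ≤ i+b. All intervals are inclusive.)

4

Evaluate at each i in [0,5]:
  i=0: ✓ (all of [2,2])
  i=1: ✓ (all of [3,3])
  i=2: ✗ (fails at j=4)
  i=3: ✗ (fails at j=5)
  i=4: ✓ (all of [6,6])
  i=5: ✓ (all of [7,7])
Positions where it holds: {0, 1, 4, 5} → 4.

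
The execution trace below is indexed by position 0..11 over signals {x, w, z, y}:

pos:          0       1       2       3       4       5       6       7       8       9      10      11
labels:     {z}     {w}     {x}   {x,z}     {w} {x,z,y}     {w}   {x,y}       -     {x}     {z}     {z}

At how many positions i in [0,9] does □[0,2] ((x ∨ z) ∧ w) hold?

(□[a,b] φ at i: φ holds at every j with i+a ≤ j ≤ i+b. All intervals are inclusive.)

0

Evaluate at each i in [0,9]:
  i=0: ✗ (fails at j=0)
  i=1: ✗ (fails at j=1)
  i=2: ✗ (fails at j=2)
  i=3: ✗ (fails at j=3)
  i=4: ✗ (fails at j=4)
  i=5: ✗ (fails at j=5)
  i=6: ✗ (fails at j=6)
  i=7: ✗ (fails at j=7)
  i=8: ✗ (fails at j=8)
  i=9: ✗ (fails at j=9)
Positions where it holds: {} → 0.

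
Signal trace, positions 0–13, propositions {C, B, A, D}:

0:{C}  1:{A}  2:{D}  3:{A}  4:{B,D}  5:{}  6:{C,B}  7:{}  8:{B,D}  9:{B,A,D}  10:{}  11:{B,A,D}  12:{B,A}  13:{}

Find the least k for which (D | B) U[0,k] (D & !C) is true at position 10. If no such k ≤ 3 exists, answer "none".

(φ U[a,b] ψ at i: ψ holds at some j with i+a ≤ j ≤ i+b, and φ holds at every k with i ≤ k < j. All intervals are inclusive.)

Need earliest j ≥ 10 with (D & !C), and (D | B) at every k in [10,j-1].
  j=10: rhs fails.
  j=11: rhs holds but lhs fails at k=10.
  j=12: rhs fails.
  j=13: rhs fails.
No witness within the range → none.

none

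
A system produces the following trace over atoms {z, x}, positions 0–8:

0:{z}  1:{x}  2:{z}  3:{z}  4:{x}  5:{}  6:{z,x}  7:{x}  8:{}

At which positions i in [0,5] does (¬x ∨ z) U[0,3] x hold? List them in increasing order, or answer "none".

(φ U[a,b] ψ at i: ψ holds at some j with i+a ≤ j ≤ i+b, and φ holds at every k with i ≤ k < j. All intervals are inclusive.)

Evaluate at each i in [0,5]:
  i=0: ✓ (rhs at j=1; lhs holds on [0,0])
  i=1: ✓ (rhs at j=1)
  i=2: ✓ (rhs at j=4; lhs holds on [2,3])
  i=3: ✓ (rhs at j=4; lhs holds on [3,3])
  i=4: ✓ (rhs at j=4)
  i=5: ✓ (rhs at j=6; lhs holds on [5,5])

0, 1, 2, 3, 4, 5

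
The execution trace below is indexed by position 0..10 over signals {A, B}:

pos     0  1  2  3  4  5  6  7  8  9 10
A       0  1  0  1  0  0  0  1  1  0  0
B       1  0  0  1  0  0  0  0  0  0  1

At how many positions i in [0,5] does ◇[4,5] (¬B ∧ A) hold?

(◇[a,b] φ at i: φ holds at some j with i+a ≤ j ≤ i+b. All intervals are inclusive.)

3

Evaluate at each i in [0,5]:
  i=0: ✗ (none in [4,5])
  i=1: ✗ (none in [5,6])
  i=2: ✓ (witness j=7)
  i=3: ✓ (witness j=7)
  i=4: ✓ (witness j=8)
  i=5: ✗ (none in [9,10])
Positions where it holds: {2, 3, 4} → 3.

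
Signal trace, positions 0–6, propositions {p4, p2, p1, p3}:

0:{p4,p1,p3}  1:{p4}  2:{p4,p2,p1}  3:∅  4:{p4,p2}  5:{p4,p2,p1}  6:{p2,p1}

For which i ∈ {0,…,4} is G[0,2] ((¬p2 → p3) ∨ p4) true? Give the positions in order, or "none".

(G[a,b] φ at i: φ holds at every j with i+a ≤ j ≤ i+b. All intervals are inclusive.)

Evaluate at each i in [0,4]:
  i=0: ✓ (all of [0,2])
  i=1: ✗ (fails at j=3)
  i=2: ✗ (fails at j=3)
  i=3: ✗ (fails at j=3)
  i=4: ✓ (all of [4,6])

0, 4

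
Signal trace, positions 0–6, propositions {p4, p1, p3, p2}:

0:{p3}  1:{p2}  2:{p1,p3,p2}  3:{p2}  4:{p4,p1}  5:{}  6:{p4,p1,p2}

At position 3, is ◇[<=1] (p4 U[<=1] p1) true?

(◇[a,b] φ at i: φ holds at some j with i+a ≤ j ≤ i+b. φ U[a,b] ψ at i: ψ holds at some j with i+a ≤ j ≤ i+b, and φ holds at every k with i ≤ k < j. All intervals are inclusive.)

Yes

Check (p4 U[<=1] p1) at each j in [3,4]:
  j=3: fails
  j=4: holds
Found at j=4 → formula holds.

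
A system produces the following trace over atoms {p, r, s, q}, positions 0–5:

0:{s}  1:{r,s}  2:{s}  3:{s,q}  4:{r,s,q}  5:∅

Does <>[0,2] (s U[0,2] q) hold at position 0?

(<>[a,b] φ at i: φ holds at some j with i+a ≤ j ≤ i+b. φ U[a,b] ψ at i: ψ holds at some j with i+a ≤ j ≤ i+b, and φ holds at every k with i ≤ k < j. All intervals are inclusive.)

Check (s U[0,2] q) at each j in [0,2]:
  j=0: fails
  j=1: holds
  j=2: holds
Found at j=1 → formula holds.

True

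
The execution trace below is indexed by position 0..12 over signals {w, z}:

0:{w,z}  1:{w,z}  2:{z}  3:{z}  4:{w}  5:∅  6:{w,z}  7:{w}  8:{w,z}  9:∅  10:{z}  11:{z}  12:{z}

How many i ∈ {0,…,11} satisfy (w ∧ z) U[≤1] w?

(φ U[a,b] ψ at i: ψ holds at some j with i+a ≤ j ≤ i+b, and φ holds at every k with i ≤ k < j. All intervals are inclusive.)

Evaluate at each i in [0,11]:
  i=0: ✓ (rhs at j=0)
  i=1: ✓ (rhs at j=1)
  i=2: ✗ (no rhs in [2,3])
  i=3: ✗ (lhs fails at k=3 before rhs at j=4)
  i=4: ✓ (rhs at j=4)
  i=5: ✗ (lhs fails at k=5 before rhs at j=6)
  i=6: ✓ (rhs at j=6)
  i=7: ✓ (rhs at j=7)
  i=8: ✓ (rhs at j=8)
  i=9: ✗ (no rhs in [9,10])
  i=10: ✗ (no rhs in [10,11])
  i=11: ✗ (no rhs in [11,12])
Positions where it holds: {0, 1, 4, 6, 7, 8} → 6.

6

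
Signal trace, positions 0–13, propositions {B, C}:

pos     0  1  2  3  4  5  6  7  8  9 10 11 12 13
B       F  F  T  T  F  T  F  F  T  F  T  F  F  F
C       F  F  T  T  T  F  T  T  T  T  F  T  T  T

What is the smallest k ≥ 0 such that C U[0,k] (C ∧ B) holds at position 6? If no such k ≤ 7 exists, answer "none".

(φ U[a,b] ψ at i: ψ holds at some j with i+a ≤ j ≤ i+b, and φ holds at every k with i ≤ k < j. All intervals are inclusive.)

2

Need earliest j ≥ 6 with (C ∧ B), and C at every k in [6,j-1].
  j=6: rhs fails.
  j=7: rhs fails.
  j=8: rhs holds; lhs holds on [6,7]. k = 2.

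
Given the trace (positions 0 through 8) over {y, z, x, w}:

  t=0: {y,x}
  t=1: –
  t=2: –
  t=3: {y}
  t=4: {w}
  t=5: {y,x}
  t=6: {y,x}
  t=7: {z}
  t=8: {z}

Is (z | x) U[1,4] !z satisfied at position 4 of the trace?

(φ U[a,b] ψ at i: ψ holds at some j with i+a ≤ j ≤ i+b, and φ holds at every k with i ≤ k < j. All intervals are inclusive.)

Need some j in [5,8] with !z, and (z | x) at every k in [4,j-1].
  j=5: !z holds, but (z | x) fails at k=4 → not this j.
  j=6: !z holds, but (z | x) fails at k=4 → not this j.
  j=7: !z false.
  j=8: !z false.
No j in the window works → until fails.

No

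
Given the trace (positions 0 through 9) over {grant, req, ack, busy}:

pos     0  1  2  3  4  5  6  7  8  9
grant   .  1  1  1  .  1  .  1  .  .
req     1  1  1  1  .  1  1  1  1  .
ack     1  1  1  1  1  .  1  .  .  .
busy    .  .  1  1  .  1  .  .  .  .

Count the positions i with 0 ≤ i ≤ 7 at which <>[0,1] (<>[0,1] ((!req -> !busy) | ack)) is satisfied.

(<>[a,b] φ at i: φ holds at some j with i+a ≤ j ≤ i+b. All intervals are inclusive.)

8

Evaluate at each i in [0,7]:
  i=0: ✓ (witness j=0)
  i=1: ✓ (witness j=1)
  i=2: ✓ (witness j=2)
  i=3: ✓ (witness j=3)
  i=4: ✓ (witness j=4)
  i=5: ✓ (witness j=5)
  i=6: ✓ (witness j=6)
  i=7: ✓ (witness j=7)
Positions where it holds: {0, 1, 2, 3, 4, 5, 6, 7} → 8.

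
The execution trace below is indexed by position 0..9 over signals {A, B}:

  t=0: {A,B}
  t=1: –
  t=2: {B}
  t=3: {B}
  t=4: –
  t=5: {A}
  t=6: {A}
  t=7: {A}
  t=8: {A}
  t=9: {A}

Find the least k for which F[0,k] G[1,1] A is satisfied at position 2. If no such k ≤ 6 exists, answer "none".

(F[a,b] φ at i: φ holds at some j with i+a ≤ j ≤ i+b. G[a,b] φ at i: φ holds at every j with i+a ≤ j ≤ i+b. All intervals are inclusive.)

Scan j = 2,3,… for G[1,1] A:
  j=2: fails
  j=3: fails
  j=4: holds
First hit at j=4, so smallest k = 4-2 = 2.

2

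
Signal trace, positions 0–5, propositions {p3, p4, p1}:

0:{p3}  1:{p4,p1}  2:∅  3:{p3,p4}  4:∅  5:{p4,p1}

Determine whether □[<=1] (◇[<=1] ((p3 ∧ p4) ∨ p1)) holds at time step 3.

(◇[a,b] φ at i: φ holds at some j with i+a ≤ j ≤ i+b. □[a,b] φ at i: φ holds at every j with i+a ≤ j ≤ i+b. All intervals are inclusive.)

True

Check ◇[<=1] ((p3 ∧ p4) ∨ p1) at every j in [3,4]:
  j=3: holds (witness at 3)
  j=4: holds (witness at 5)
All positions satisfy it → formula holds.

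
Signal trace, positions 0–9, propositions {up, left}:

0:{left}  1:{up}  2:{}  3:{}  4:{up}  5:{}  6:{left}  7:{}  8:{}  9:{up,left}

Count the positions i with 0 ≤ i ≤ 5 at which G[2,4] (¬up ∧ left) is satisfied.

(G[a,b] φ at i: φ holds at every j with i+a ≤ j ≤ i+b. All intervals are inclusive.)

Evaluate at each i in [0,5]:
  i=0: ✗ (fails at j=2)
  i=1: ✗ (fails at j=3)
  i=2: ✗ (fails at j=4)
  i=3: ✗ (fails at j=5)
  i=4: ✗ (fails at j=7)
  i=5: ✗ (fails at j=7)
Positions where it holds: {} → 0.

0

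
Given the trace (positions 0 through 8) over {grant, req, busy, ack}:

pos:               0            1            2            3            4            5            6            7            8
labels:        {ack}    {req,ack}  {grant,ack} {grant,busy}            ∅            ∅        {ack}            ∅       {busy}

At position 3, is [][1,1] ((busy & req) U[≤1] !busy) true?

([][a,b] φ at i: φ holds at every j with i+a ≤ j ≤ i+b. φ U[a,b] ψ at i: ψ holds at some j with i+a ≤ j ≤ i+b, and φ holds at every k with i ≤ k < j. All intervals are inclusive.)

Check ((busy & req) U[≤1] !busy) at every j in [4,4]:
  j=4: holds
All positions satisfy it → formula holds.

Holds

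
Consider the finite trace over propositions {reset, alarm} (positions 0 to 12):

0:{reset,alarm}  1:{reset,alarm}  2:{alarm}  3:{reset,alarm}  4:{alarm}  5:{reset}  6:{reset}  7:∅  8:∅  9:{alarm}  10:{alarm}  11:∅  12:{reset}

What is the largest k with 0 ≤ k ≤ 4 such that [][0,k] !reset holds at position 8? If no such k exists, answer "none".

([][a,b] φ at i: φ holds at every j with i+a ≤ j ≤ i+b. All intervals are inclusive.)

3

!reset must hold from j=8 onward; find where it first fails.
  j=8: holds
  j=9: holds
  j=10: holds
  j=11: holds
  j=12: fails
Holds on [8,11], so largest k = 3.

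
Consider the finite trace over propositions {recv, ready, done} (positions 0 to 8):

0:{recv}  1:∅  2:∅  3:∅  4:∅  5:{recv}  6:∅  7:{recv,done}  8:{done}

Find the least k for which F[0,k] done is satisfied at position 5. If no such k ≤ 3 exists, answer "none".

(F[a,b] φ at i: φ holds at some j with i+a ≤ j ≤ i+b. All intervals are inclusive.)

2

Scan j = 5,6,… for done:
  j=5: fails
  j=6: fails
  j=7: holds
First hit at j=7, so smallest k = 7-5 = 2.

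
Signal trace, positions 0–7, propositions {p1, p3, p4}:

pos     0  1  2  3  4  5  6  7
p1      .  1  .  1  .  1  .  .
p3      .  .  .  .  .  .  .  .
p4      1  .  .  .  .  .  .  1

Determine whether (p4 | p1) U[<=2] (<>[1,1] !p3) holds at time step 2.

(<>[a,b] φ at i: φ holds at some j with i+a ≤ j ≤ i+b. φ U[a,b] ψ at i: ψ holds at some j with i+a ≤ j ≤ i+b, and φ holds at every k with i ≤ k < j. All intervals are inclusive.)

Yes

Need some j in [2,4] with <>[1,1] !p3, and (p4 | p1) at every k in [2,j-1].
  j=2: <>[1,1] !p3 holds; no prefix to check → satisfied.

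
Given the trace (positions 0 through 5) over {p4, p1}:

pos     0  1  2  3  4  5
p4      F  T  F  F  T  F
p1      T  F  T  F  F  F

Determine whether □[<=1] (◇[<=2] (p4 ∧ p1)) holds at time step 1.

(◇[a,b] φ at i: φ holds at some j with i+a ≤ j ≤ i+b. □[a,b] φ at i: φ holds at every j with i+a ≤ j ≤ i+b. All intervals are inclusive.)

Check ◇[<=2] (p4 ∧ p1) at every j in [1,2]:
  j=1: fails (none in [1,3])
  j=2: fails (none in [2,4])
Fails at j=1 → formula fails.

No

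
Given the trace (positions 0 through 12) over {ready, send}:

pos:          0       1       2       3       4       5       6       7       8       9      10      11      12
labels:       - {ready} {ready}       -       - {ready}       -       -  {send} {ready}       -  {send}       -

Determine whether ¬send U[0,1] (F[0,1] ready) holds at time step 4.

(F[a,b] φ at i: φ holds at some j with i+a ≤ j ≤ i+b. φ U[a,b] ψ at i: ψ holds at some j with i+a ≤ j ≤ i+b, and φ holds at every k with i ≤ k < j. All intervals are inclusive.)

Need some j in [4,5] with F[0,1] ready, and ¬send at every k in [4,j-1].
  j=4: F[0,1] ready holds; no prefix to check → satisfied.

True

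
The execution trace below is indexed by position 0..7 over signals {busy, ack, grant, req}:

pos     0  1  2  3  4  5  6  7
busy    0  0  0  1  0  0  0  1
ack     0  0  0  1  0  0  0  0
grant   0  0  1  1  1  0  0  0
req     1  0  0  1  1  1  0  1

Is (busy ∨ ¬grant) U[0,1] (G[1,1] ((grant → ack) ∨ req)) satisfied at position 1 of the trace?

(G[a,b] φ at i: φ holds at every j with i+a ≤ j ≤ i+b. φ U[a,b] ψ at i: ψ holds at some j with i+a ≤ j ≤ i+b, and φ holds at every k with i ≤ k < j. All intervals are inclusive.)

Holds

Need some j in [1,2] with G[1,1] ((grant → ack) ∨ req), and (busy ∨ ¬grant) at every k in [1,j-1].
  j=1: G[1,1] ((grant → ack) ∨ req) — fails at 2.
  j=2: G[1,1] ((grant → ack) ∨ req) holds; (busy ∨ ¬grant) holds at every k in [1,1] → satisfied.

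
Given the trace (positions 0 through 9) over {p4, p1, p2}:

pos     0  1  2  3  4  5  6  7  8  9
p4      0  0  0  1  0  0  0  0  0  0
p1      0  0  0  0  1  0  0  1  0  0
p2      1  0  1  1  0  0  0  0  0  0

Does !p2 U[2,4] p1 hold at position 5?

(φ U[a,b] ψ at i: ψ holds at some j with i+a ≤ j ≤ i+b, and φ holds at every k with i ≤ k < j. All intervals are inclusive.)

Need some j in [7,9] with p1, and !p2 at every k in [5,j-1].
  j=7: p1 holds; !p2 holds at every k in [5,6] → satisfied.

True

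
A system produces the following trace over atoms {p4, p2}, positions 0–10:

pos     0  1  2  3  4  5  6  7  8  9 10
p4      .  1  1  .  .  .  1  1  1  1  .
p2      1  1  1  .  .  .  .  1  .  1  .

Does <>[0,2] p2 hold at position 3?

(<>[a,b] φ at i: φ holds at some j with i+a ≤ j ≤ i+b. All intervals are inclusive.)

Check p2 at each j in [3,5]:
  j=3: false
  j=4: false
  j=5: false
No position in the window satisfies it → formula fails.

No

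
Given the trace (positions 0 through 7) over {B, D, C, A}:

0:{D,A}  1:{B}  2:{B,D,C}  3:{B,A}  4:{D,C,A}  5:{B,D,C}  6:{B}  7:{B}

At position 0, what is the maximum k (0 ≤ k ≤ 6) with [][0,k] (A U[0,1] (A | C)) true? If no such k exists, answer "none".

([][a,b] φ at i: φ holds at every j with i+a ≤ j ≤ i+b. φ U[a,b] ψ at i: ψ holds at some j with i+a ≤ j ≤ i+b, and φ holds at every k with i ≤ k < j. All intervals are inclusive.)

0

(A U[0,1] (A | C)) must hold from j=0 onward; find where it first fails.
  j=0: holds
  j=1: fails
Holds on [0,0], so largest k = 0.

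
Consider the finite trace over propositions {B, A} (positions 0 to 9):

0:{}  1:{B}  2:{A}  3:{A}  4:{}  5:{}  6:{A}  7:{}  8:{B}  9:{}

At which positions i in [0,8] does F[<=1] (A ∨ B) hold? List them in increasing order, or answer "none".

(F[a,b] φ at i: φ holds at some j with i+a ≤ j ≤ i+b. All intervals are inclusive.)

Evaluate at each i in [0,8]:
  i=0: ✓ (witness j=1)
  i=1: ✓ (witness j=1)
  i=2: ✓ (witness j=2)
  i=3: ✓ (witness j=3)
  i=4: ✗ (none in [4,5])
  i=5: ✓ (witness j=6)
  i=6: ✓ (witness j=6)
  i=7: ✓ (witness j=8)
  i=8: ✓ (witness j=8)

0, 1, 2, 3, 5, 6, 7, 8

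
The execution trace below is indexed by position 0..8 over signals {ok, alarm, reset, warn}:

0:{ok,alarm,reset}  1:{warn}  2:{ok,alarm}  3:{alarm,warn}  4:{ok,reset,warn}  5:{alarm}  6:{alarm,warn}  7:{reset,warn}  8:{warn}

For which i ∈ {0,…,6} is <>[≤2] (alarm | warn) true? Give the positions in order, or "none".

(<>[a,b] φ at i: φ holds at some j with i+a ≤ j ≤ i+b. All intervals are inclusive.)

0, 1, 2, 3, 4, 5, 6

Evaluate at each i in [0,6]:
  i=0: ✓ (witness j=0)
  i=1: ✓ (witness j=1)
  i=2: ✓ (witness j=2)
  i=3: ✓ (witness j=3)
  i=4: ✓ (witness j=4)
  i=5: ✓ (witness j=5)
  i=6: ✓ (witness j=6)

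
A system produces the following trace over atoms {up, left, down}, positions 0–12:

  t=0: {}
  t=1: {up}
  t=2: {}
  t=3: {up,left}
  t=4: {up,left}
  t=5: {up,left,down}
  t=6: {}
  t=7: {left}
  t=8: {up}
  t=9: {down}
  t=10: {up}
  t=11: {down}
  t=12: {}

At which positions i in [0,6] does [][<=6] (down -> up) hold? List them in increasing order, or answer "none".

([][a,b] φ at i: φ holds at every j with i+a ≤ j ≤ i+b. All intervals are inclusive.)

Evaluate at each i in [0,6]:
  i=0: ✓ (all of [0,6])
  i=1: ✓ (all of [1,7])
  i=2: ✓ (all of [2,8])
  i=3: ✗ (fails at j=9)
  i=4: ✗ (fails at j=9)
  i=5: ✗ (fails at j=9)
  i=6: ✗ (fails at j=9)

0, 1, 2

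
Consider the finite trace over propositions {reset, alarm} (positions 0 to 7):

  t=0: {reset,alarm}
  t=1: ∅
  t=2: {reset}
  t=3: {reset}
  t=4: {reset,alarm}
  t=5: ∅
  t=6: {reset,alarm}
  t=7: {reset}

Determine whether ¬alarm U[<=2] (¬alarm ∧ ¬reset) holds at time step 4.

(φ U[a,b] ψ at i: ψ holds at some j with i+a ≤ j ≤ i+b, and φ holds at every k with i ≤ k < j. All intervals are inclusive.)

False

Need some j in [4,6] with (¬alarm ∧ ¬reset), and ¬alarm at every k in [4,j-1].
  j=4: (¬alarm ∧ ¬reset) false.
  j=5: (¬alarm ∧ ¬reset) holds, but ¬alarm fails at k=4 → not this j.
  j=6: (¬alarm ∧ ¬reset) false.
No j in the window works → until fails.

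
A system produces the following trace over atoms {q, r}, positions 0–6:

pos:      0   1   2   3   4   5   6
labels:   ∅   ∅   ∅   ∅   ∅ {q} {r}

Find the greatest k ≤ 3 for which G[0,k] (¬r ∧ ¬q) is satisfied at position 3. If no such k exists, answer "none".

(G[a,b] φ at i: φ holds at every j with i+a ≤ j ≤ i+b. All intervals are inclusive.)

1

(¬r ∧ ¬q) must hold from j=3 onward; find where it first fails.
  j=3: holds
  j=4: holds
  j=5: fails
Holds on [3,4], so largest k = 1.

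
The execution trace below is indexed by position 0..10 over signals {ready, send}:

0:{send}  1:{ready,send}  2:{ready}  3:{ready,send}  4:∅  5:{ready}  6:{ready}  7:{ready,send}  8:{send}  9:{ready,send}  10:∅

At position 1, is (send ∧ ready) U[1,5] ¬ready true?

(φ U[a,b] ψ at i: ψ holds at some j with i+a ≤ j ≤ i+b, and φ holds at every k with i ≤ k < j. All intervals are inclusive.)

Need some j in [2,6] with ¬ready, and (send ∧ ready) at every k in [1,j-1].
  j=2: ¬ready false.
  j=3: ¬ready false.
  j=4: ¬ready holds, but (send ∧ ready) fails at k=2 → not this j.
  j=5: ¬ready false.
  j=6: ¬ready false.
No j in the window works → until fails.

No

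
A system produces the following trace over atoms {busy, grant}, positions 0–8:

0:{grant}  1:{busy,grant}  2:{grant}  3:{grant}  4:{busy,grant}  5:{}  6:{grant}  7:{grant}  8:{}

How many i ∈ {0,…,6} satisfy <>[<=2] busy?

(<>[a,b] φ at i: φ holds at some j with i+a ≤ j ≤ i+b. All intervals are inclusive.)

Evaluate at each i in [0,6]:
  i=0: ✓ (witness j=1)
  i=1: ✓ (witness j=1)
  i=2: ✓ (witness j=4)
  i=3: ✓ (witness j=4)
  i=4: ✓ (witness j=4)
  i=5: ✗ (none in [5,7])
  i=6: ✗ (none in [6,8])
Positions where it holds: {0, 1, 2, 3, 4} → 5.

5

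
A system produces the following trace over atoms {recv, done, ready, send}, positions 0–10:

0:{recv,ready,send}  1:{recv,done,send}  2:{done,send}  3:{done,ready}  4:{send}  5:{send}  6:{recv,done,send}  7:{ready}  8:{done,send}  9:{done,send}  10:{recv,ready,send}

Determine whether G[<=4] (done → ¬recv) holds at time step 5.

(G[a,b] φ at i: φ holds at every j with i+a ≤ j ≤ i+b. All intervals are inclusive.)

No

Check (done → ¬recv) at every j in [5,9]:
  j=5: antecedent false → ✓
  j=6: antecedent true; consequent false → ✗
  j=7: antecedent false → ✓
  j=8: antecedent true; consequent true → ✓
  j=9: antecedent true; consequent true → ✓
Fails at j=6 → formula fails.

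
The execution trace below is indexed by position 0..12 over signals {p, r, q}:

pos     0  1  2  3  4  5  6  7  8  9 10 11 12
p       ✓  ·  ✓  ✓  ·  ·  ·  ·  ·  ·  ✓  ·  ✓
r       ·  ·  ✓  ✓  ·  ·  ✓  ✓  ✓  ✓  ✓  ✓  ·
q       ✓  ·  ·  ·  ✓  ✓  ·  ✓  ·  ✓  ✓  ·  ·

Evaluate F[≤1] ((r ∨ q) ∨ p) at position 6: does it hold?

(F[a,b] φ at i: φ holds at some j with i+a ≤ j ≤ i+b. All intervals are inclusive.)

True

Check ((r ∨ q) ∨ p) at each j in [6,7]:
  j=6: true
  j=7: true
Found at j=6 → formula holds.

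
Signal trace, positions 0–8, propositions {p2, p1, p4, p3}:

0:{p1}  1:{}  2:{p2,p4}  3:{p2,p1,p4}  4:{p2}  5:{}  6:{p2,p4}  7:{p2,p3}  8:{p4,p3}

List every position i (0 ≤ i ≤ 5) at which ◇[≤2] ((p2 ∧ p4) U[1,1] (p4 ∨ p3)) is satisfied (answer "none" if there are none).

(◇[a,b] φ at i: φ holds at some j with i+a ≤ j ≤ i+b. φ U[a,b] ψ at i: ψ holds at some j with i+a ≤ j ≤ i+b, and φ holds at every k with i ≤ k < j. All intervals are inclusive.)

0, 1, 2, 4, 5

Evaluate at each i in [0,5]:
  i=0: ✓ (witness j=2)
  i=1: ✓ (witness j=2)
  i=2: ✓ (witness j=2)
  i=3: ✗ (none in [3,5])
  i=4: ✓ (witness j=6)
  i=5: ✓ (witness j=6)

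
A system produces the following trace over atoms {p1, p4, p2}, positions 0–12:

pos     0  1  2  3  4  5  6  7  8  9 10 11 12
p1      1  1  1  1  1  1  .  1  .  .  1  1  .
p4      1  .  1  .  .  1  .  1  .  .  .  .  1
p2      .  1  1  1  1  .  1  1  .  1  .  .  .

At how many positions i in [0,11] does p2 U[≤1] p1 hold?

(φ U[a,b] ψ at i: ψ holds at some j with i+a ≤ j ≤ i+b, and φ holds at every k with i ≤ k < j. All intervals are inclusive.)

Evaluate at each i in [0,11]:
  i=0: ✓ (rhs at j=0)
  i=1: ✓ (rhs at j=1)
  i=2: ✓ (rhs at j=2)
  i=3: ✓ (rhs at j=3)
  i=4: ✓ (rhs at j=4)
  i=5: ✓ (rhs at j=5)
  i=6: ✓ (rhs at j=7; lhs holds on [6,6])
  i=7: ✓ (rhs at j=7)
  i=8: ✗ (no rhs in [8,9])
  i=9: ✓ (rhs at j=10; lhs holds on [9,9])
  i=10: ✓ (rhs at j=10)
  i=11: ✓ (rhs at j=11)
Positions where it holds: {0, 1, 2, 3, 4, 5, 6, 7, 9, 10, 11} → 11.

11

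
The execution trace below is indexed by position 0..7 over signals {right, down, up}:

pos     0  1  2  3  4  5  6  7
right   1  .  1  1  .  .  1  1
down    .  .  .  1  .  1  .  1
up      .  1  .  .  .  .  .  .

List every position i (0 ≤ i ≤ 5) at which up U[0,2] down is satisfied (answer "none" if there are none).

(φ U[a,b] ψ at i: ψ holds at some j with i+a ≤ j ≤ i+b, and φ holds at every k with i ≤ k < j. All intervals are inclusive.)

Evaluate at each i in [0,5]:
  i=0: ✗ (no rhs in [0,2])
  i=1: ✗ (lhs fails at k=2 before rhs at j=3)
  i=2: ✗ (lhs fails at k=2 before rhs at j=3)
  i=3: ✓ (rhs at j=3)
  i=4: ✗ (lhs fails at k=4 before rhs at j=5)
  i=5: ✓ (rhs at j=5)

3, 5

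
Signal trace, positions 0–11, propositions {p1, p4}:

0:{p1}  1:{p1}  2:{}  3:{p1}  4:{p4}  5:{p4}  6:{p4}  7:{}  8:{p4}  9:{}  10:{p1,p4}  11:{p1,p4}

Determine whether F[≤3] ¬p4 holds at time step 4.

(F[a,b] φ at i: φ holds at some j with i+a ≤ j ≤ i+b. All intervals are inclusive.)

Check ¬p4 at each j in [4,7]:
  j=4: false
  j=5: false
  j=6: false
  j=7: true
Found at j=7 → formula holds.

Holds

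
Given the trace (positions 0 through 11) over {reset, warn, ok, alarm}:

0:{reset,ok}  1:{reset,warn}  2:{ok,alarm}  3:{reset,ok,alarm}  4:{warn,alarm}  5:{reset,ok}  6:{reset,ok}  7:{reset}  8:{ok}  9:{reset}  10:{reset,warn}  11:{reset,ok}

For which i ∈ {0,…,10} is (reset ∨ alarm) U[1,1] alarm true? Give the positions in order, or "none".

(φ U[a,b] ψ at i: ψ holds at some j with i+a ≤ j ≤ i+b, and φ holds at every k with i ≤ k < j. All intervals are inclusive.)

Evaluate at each i in [0,10]:
  i=0: ✗ (no rhs in [1,1])
  i=1: ✓ (rhs at j=2; lhs holds on [1,1])
  i=2: ✓ (rhs at j=3; lhs holds on [2,2])
  i=3: ✓ (rhs at j=4; lhs holds on [3,3])
  i=4: ✗ (no rhs in [5,5])
  i=5: ✗ (no rhs in [6,6])
  i=6: ✗ (no rhs in [7,7])
  i=7: ✗ (no rhs in [8,8])
  i=8: ✗ (no rhs in [9,9])
  i=9: ✗ (no rhs in [10,10])
  i=10: ✗ (no rhs in [11,11])

1, 2, 3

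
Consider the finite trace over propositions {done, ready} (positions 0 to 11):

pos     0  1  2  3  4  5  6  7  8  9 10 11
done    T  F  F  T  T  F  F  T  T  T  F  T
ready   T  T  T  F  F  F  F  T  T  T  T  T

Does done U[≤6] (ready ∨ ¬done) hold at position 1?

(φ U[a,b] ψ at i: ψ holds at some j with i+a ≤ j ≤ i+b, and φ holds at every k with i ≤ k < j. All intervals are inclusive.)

Holds

Need some j in [1,7] with (ready ∨ ¬done), and done at every k in [1,j-1].
  j=1: (ready ∨ ¬done) holds; no prefix to check → satisfied.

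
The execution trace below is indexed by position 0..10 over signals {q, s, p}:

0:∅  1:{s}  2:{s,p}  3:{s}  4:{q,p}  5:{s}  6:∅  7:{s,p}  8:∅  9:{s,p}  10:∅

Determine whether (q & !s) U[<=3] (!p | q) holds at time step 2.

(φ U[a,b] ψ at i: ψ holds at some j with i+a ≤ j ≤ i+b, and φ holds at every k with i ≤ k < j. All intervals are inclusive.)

Does not hold

Need some j in [2,5] with (!p | q), and (q & !s) at every k in [2,j-1].
  j=2: (!p | q) false.
  j=3: (!p | q) holds, but (q & !s) fails at k=2 → not this j.
  j=4: (!p | q) holds, but (q & !s) fails at k=2 → not this j.
  j=5: (!p | q) holds, but (q & !s) fails at k=2 → not this j.
No j in the window works → until fails.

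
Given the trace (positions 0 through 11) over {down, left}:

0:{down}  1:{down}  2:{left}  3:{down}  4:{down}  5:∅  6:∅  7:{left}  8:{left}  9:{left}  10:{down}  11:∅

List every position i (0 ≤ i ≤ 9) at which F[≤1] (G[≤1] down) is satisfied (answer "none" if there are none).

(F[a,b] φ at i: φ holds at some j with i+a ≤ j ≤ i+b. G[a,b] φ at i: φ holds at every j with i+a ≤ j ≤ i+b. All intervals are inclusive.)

0, 2, 3

Evaluate at each i in [0,9]:
  i=0: ✓ (witness j=0)
  i=1: ✗ (none in [1,2])
  i=2: ✓ (witness j=3)
  i=3: ✓ (witness j=3)
  i=4: ✗ (none in [4,5])
  i=5: ✗ (none in [5,6])
  i=6: ✗ (none in [6,7])
  i=7: ✗ (none in [7,8])
  i=8: ✗ (none in [8,9])
  i=9: ✗ (none in [9,10])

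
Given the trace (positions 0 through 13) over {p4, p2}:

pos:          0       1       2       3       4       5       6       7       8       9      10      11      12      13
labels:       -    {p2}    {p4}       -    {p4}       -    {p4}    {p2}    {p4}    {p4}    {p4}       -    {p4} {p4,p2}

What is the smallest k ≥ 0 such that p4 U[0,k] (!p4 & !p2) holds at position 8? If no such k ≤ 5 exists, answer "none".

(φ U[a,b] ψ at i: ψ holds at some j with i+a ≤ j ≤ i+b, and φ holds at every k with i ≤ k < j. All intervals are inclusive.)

3

Need earliest j ≥ 8 with (!p4 & !p2), and p4 at every k in [8,j-1].
  j=8: rhs fails.
  j=9: rhs fails.
  j=10: rhs fails.
  j=11: rhs holds; lhs holds on [8,10]. k = 3.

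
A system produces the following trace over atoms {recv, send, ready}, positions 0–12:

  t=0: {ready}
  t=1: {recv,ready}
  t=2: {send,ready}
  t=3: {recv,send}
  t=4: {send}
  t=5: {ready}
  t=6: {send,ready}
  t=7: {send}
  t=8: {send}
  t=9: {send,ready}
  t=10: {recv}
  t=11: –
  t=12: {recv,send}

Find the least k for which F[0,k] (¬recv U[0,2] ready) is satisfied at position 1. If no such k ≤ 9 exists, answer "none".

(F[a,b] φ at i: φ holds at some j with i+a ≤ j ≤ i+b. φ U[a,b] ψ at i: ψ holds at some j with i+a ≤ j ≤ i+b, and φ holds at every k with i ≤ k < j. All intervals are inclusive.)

0

Scan j = 1,2,… for (¬recv U[0,2] ready):
  j=1: holds
First hit at j=1, so smallest k = 1-1 = 0.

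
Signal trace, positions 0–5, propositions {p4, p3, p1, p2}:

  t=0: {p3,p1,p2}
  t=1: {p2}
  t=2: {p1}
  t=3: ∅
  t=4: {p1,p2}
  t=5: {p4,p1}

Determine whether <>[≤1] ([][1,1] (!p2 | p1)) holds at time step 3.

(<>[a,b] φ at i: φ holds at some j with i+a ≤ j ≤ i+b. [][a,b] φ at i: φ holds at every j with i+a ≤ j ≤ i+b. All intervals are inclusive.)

Yes

Check [][1,1] (!p2 | p1) at each j in [3,4]:
  j=3: holds on [4,4]
  j=4: holds on [5,5]
Found at j=3 → formula holds.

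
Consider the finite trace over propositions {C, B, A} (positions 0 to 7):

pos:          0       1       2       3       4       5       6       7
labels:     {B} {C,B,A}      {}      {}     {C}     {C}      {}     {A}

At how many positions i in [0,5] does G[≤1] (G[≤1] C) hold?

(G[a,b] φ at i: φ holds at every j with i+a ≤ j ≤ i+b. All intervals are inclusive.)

Evaluate at each i in [0,5]:
  i=0: ✗ (fails at j=0)
  i=1: ✗ (fails at j=1)
  i=2: ✗ (fails at j=2)
  i=3: ✗ (fails at j=3)
  i=4: ✗ (fails at j=5)
  i=5: ✗ (fails at j=5)
Positions where it holds: {} → 0.

0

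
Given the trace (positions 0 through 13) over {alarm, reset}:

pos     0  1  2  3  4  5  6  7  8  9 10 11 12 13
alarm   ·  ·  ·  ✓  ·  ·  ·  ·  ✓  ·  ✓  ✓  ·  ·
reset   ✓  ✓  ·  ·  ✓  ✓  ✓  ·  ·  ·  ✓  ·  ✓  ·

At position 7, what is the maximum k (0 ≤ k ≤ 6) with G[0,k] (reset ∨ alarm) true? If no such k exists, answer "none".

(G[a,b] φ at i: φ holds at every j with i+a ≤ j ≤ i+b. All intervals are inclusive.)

(reset ∨ alarm) must hold from j=7 onward; find where it first fails.
  j=7: fails → no k works.

none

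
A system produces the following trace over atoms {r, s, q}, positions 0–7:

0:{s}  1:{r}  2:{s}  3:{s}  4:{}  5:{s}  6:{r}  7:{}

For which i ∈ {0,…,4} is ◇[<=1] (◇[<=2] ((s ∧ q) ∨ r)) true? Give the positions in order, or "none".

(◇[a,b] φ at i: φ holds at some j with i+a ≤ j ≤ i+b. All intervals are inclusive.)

0, 1, 3, 4

Evaluate at each i in [0,4]:
  i=0: ✓ (witness j=0)
  i=1: ✓ (witness j=1)
  i=2: ✗ (none in [2,3])
  i=3: ✓ (witness j=4)
  i=4: ✓ (witness j=4)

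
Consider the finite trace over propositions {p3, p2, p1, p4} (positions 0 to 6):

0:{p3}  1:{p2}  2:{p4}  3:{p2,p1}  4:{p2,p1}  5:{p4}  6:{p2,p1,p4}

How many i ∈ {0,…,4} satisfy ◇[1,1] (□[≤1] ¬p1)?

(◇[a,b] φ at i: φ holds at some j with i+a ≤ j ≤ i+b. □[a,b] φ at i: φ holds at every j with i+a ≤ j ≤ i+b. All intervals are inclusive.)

Evaluate at each i in [0,4]:
  i=0: ✓ (witness j=1)
  i=1: ✗ (none in [2,2])
  i=2: ✗ (none in [3,3])
  i=3: ✗ (none in [4,4])
  i=4: ✗ (none in [5,5])
Positions where it holds: {0} → 1.

1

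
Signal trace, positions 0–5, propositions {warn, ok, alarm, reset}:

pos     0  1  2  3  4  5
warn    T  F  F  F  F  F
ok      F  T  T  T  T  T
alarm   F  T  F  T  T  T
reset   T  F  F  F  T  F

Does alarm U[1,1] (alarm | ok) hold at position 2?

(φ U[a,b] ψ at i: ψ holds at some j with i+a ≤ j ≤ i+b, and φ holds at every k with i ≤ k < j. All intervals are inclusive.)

Need some j in [3,3] with (alarm | ok), and alarm at every k in [2,j-1].
  j=3: (alarm | ok) holds, but alarm fails at k=2 → not this j.
No j in the window works → until fails.

Does not hold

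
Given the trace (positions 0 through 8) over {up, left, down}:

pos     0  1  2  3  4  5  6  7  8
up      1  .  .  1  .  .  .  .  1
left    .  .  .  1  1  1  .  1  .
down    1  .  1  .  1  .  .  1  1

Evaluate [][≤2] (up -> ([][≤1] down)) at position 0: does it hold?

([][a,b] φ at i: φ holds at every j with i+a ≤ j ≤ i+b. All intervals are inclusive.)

Does not hold

Check (up -> ([][≤1] down)) at every j in [0,2]:
  j=0: antecedent true; consequent fails at 1 → ✗
  j=1: antecedent false → ✓
  j=2: antecedent false → ✓
Fails at j=0 → formula fails.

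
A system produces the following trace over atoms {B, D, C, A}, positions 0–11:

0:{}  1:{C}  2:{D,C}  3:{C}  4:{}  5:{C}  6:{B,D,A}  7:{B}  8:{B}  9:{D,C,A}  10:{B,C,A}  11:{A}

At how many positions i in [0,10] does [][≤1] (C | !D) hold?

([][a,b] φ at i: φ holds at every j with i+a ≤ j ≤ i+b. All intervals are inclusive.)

9

Evaluate at each i in [0,10]:
  i=0: ✓ (all of [0,1])
  i=1: ✓ (all of [1,2])
  i=2: ✓ (all of [2,3])
  i=3: ✓ (all of [3,4])
  i=4: ✓ (all of [4,5])
  i=5: ✗ (fails at j=6)
  i=6: ✗ (fails at j=6)
  i=7: ✓ (all of [7,8])
  i=8: ✓ (all of [8,9])
  i=9: ✓ (all of [9,10])
  i=10: ✓ (all of [10,11])
Positions where it holds: {0, 1, 2, 3, 4, 7, 8, 9, 10} → 9.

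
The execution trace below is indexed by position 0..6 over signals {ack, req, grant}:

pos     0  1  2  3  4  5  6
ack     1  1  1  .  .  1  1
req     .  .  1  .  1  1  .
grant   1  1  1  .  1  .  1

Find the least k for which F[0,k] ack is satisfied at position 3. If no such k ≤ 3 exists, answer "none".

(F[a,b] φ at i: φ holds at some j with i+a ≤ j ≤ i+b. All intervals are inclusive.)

Scan j = 3,4,… for ack:
  j=3: fails
  j=4: fails
  j=5: holds
First hit at j=5, so smallest k = 5-3 = 2.

2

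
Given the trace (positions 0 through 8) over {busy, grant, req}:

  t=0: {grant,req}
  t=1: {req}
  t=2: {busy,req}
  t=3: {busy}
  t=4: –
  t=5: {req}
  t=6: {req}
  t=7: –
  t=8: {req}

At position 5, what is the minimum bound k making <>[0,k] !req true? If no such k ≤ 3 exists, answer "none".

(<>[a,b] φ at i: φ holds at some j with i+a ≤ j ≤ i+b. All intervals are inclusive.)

2

Scan j = 5,6,… for !req:
  j=5: fails
  j=6: fails
  j=7: holds
First hit at j=7, so smallest k = 7-5 = 2.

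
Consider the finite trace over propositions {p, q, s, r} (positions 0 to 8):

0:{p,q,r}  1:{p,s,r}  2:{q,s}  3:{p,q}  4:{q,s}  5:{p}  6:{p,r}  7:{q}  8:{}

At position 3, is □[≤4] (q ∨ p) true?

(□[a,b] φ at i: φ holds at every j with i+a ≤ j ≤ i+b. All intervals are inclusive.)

Check (q ∨ p) at every j in [3,7]:
  j=3: true
  j=4: true
  j=5: true
  j=6: true
  j=7: true
All positions satisfy it → formula holds.

Holds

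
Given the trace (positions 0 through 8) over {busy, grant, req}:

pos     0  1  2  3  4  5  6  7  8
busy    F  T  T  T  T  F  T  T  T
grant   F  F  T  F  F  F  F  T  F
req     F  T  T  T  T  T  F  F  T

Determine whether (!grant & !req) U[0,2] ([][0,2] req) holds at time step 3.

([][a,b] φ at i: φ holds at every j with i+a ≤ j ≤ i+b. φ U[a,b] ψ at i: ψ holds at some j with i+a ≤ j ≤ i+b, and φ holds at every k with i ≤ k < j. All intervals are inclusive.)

Holds

Need some j in [3,5] with [][0,2] req, and (!grant & !req) at every k in [3,j-1].
  j=3: [][0,2] req holds; no prefix to check → satisfied.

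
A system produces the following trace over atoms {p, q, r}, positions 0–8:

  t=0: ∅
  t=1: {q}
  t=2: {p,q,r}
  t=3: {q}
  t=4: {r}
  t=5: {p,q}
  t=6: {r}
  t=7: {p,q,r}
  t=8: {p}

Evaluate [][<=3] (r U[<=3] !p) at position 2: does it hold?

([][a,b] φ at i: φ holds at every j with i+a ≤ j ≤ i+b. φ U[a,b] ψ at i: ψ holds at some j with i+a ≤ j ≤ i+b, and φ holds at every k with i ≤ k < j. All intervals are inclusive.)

Does not hold

Check (r U[<=3] !p) at every j in [2,5]:
  j=2: holds
  j=3: holds
  j=4: holds
  j=5: fails
Fails at j=5 → formula fails.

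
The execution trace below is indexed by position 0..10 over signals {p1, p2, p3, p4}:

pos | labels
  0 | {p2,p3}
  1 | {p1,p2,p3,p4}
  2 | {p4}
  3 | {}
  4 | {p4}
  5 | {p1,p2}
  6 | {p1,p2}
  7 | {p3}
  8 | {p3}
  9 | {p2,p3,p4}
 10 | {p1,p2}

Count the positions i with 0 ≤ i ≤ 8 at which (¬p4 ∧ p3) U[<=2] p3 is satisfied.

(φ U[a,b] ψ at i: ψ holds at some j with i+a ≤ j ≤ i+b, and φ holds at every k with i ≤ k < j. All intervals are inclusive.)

4

Evaluate at each i in [0,8]:
  i=0: ✓ (rhs at j=0)
  i=1: ✓ (rhs at j=1)
  i=2: ✗ (no rhs in [2,4])
  i=3: ✗ (no rhs in [3,5])
  i=4: ✗ (no rhs in [4,6])
  i=5: ✗ (lhs fails at k=5 before rhs at j=7)
  i=6: ✗ (lhs fails at k=6 before rhs at j=7)
  i=7: ✓ (rhs at j=7)
  i=8: ✓ (rhs at j=8)
Positions where it holds: {0, 1, 7, 8} → 4.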